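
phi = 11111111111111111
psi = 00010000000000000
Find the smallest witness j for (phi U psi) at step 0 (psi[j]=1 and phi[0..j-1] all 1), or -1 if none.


(phi U psi) at 0: need smallest j with psi[j]=1 and phi[i]=1 for all i in [0,j).
Scan from step 0:
  step 0: phi=1, psi=0 -> continue
  step 1: phi=1, psi=0 -> continue
  step 2: phi=1, psi=0 -> continue
  step 3: psi=1 and phi held for [0,3) -> witness found
Witness step = 3

3


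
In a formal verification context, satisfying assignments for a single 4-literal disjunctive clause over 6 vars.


Step 1: Total=2^6=64
Step 2: Unsat when all 4 false: 2^2=4
Step 3: Sat=64-4=60

60


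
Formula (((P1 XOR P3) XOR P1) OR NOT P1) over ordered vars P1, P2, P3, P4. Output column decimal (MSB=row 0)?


Formula: (((P1 XOR P3) XOR P1) OR NOT P1) over P1, P2, P3, P4 (16 rows)
Evaluate each row (bits = P1,P2,P3,P4, MSB first):
  row 0 [0000]: (((0 XOR 0) XOR 0) OR NOT 0) -> 1
  row 1 [0001]: (((0 XOR 0) XOR 0) OR NOT 0) -> 1
  row 2 [0010]: (((0 XOR 1) XOR 0) OR NOT 0) -> 1
  row 3 [0011]: (((0 XOR 1) XOR 0) OR NOT 0) -> 1
  row 4 [0100]: (((0 XOR 0) XOR 0) OR NOT 0) -> 1
  row 5 [0101]: (((0 XOR 0) XOR 0) OR NOT 0) -> 1
  row 6 [0110]: (((0 XOR 1) XOR 0) OR NOT 0) -> 1
  row 7 [0111]: (((0 XOR 1) XOR 0) OR NOT 0) -> 1
  row 8 [1000]: (((1 XOR 0) XOR 1) OR NOT 1) -> 0
  row 9 [1001]: (((1 XOR 0) XOR 1) OR NOT 1) -> 0
  row 10 [1010]: (((1 XOR 1) XOR 1) OR NOT 1) -> 1
  row 11 [1011]: (((1 XOR 1) XOR 1) OR NOT 1) -> 1
  row 12 [1100]: (((1 XOR 0) XOR 1) OR NOT 1) -> 0
  row 13 [1101]: (((1 XOR 0) XOR 1) OR NOT 1) -> 0
  row 14 [1110]: (((1 XOR 1) XOR 1) OR NOT 1) -> 1
  row 15 [1111]: (((1 XOR 1) XOR 1) OR NOT 1) -> 1
Full result column, 4 rows per line (P1,P2 fixed per line; P3,P4 runs 00..11 left to right):
  rows 0-3 [P1,P2=00]: 1111  = hex F
  rows 4-7 [P1,P2=01]: 1111  = hex F
  rows 8-11 [P1,P2=10]: 0011  = hex 3
  rows 12-15 [P1,P2=11]: 0011  = hex 3
Output column (row 0 .. row 15) = 1111111100110011
Output column grouped in 4s = 1111 1111 0011 0011 = 0xFF33
Convert to decimal digit by digit (value = value*16 + digit):
  F -> 15
  15*16 + 15 (F) = 255
  255*16 + 3 = 4083
  4083*16 + 3 = 65331
Decimal = 65331

65331


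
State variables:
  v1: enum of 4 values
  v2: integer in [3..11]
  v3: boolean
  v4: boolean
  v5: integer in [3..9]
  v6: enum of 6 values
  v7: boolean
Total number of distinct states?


State space = product of domain sizes of all variables.
Domain sizes:
  v1 (enum of 4 values): 4
  v2 (integer in [3..11]): 9
  v3 (boolean): 2
  v4 (boolean): 2
  v5 (integer in [3..9]): 7
  v6 (enum of 6 values): 6
  v7 (boolean): 2
Product = 4 * 9 * 2 * 2 * 7 * 6 * 2 = 12096

12096


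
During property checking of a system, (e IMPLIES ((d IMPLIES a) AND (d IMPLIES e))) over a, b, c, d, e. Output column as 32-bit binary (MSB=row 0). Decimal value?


Formula: (e IMPLIES ((d IMPLIES a) AND (d IMPLIES e))) over a, b, c, d, e (32 rows)
Evaluate each row (bits = a,b,c,d,e, MSB first):
  row 0 [00000]: (0 IMPLIES ((0 IMPLIES 0) AND (0 IMPLIES 0))) -> 1
  row 1 [00001]: (1 IMPLIES ((0 IMPLIES 0) AND (0 IMPLIES 1))) -> 1
  row 2 [00010]: (0 IMPLIES ((1 IMPLIES 0) AND (1 IMPLIES 0))) -> 1
  row 3 [00011]: (1 IMPLIES ((1 IMPLIES 0) AND (1 IMPLIES 1))) -> 0
  row 4 [00100]: (0 IMPLIES ((0 IMPLIES 0) AND (0 IMPLIES 0))) -> 1
  row 5 [00101]: (1 IMPLIES ((0 IMPLIES 0) AND (0 IMPLIES 1))) -> 1
  row 6 [00110]: (0 IMPLIES ((1 IMPLIES 0) AND (1 IMPLIES 0))) -> 1
  row 7 [00111]: (1 IMPLIES ((1 IMPLIES 0) AND (1 IMPLIES 1))) -> 0
  row 8 [01000]: (0 IMPLIES ((0 IMPLIES 0) AND (0 IMPLIES 0))) -> 1
  row 9 [01001]: (1 IMPLIES ((0 IMPLIES 0) AND (0 IMPLIES 1))) -> 1
  row 10 [01010]: (0 IMPLIES ((1 IMPLIES 0) AND (1 IMPLIES 0))) -> 1
  row 11 [01011]: (1 IMPLIES ((1 IMPLIES 0) AND (1 IMPLIES 1))) -> 0
  row 12 [01100]: (0 IMPLIES ((0 IMPLIES 0) AND (0 IMPLIES 0))) -> 1
  row 13 [01101]: (1 IMPLIES ((0 IMPLIES 0) AND (0 IMPLIES 1))) -> 1
  row 14 [01110]: (0 IMPLIES ((1 IMPLIES 0) AND (1 IMPLIES 0))) -> 1
  row 15 [01111]: (1 IMPLIES ((1 IMPLIES 0) AND (1 IMPLIES 1))) -> 0
  row 16 [10000]: (0 IMPLIES ((0 IMPLIES 1) AND (0 IMPLIES 0))) -> 1
  row 17 [10001]: (1 IMPLIES ((0 IMPLIES 1) AND (0 IMPLIES 1))) -> 1
  row 18 [10010]: (0 IMPLIES ((1 IMPLIES 1) AND (1 IMPLIES 0))) -> 1
  row 19 [10011]: (1 IMPLIES ((1 IMPLIES 1) AND (1 IMPLIES 1))) -> 1
  row 20 [10100]: (0 IMPLIES ((0 IMPLIES 1) AND (0 IMPLIES 0))) -> 1
  row 21 [10101]: (1 IMPLIES ((0 IMPLIES 1) AND (0 IMPLIES 1))) -> 1
  row 22 [10110]: (0 IMPLIES ((1 IMPLIES 1) AND (1 IMPLIES 0))) -> 1
  row 23 [10111]: (1 IMPLIES ((1 IMPLIES 1) AND (1 IMPLIES 1))) -> 1
  row 24 [11000]: (0 IMPLIES ((0 IMPLIES 1) AND (0 IMPLIES 0))) -> 1
  row 25 [11001]: (1 IMPLIES ((0 IMPLIES 1) AND (0 IMPLIES 1))) -> 1
  row 26 [11010]: (0 IMPLIES ((1 IMPLIES 1) AND (1 IMPLIES 0))) -> 1
  row 27 [11011]: (1 IMPLIES ((1 IMPLIES 1) AND (1 IMPLIES 1))) -> 1
  row 28 [11100]: (0 IMPLIES ((0 IMPLIES 1) AND (0 IMPLIES 0))) -> 1
  row 29 [11101]: (1 IMPLIES ((0 IMPLIES 1) AND (0 IMPLIES 1))) -> 1
  row 30 [11110]: (0 IMPLIES ((1 IMPLIES 1) AND (1 IMPLIES 0))) -> 1
  row 31 [11111]: (1 IMPLIES ((1 IMPLIES 1) AND (1 IMPLIES 1))) -> 1
Full result column, 4 rows per line (a,b,c fixed per line; d,e runs 00..11 left to right):
  rows 0-3 [a,b,c=000]: 1110  = hex E
  rows 4-7 [a,b,c=001]: 1110  = hex E
  rows 8-11 [a,b,c=010]: 1110  = hex E
  rows 12-15 [a,b,c=011]: 1110  = hex E
  rows 16-19 [a,b,c=100]: 1111  = hex F
  rows 20-23 [a,b,c=101]: 1111  = hex F
  rows 24-27 [a,b,c=110]: 1111  = hex F
  rows 28-31 [a,b,c=111]: 1111  = hex F
Output column (row 0 .. row 31) = 11101110111011101111111111111111
Output column grouped in 4s = 1110 1110 1110 1110 1111 1111 1111 1111 = 0xEEEEFFFF
Convert to decimal digit by digit (value = value*16 + digit):
  E -> 14
  14*16 + 14 (E) = 238
  238*16 + 14 (E) = 3822
  3822*16 + 14 (E) = 61166
  61166*16 + 15 (F) = 978671
  978671*16 + 15 (F) = 15658751
  15658751*16 + 15 (F) = 250540031
  250540031*16 + 15 (F) = 4008640511
Decimal = 4008640511

4008640511


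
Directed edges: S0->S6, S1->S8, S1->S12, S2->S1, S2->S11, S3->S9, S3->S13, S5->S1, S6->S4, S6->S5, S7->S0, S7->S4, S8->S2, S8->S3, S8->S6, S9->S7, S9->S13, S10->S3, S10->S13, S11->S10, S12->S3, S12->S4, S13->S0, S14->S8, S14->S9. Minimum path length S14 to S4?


BFS layer-by-layer from S14:
  dist 0: {S14}
  dist 1: {S8, S9}
  dist 2: {S2, S3, S6, S7, S13}
  dist 3: {S0, S1, S4, S5, S11}
  -> S4 reached at distance 3
Shortest path length = 3

3


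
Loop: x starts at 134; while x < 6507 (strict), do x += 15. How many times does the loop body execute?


Step 1: x goes from 134 toward 6507 by 15; the body runs while x<6507, so iterations = ceil((bound-start)/step)
Step 2: Distance=6373
Step 3: ceil(6373/15)=425

425


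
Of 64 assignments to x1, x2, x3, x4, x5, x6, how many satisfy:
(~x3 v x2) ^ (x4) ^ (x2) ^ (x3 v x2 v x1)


CNF with 4 clauses over 6 vars (64 assignments).
An assignment satisfies CNF iff every clause has >=1 true literal.
Check each row (bits = x1,x2,x3,x4,x5,x6; clause T/F shown):
  row 0 [000000]: clauses=TFFF -> 0
  row 1 [000001]: clauses=TFFF -> 0
  row 2 [000010]: clauses=TFFF -> 0
  row 3 [000011]: clauses=TFFF -> 0
  row 4 [000100]: clauses=TTFF -> 0
  (every remaining row is evaluated the same way; all 64 results are listed next)
Full result column, 8 rows per line (x1,x2,x3 fixed per line; x4,x5,x6 runs 000..111 left to right):
  rows 0-7 [x1,x2,x3=000]: 00000000  (ones: 0)
  rows 8-15 [x1,x2,x3=001]: 00000000  (ones: 0)
  rows 16-23 [x1,x2,x3=010]: 00001111  (ones: 4)
  rows 24-31 [x1,x2,x3=011]: 00001111  (ones: 4)
  rows 32-39 [x1,x2,x3=100]: 00000000  (ones: 0)
  rows 40-47 [x1,x2,x3=101]: 00000000  (ones: 0)
  rows 48-55 [x1,x2,x3=110]: 00001111  (ones: 4)
  rows 56-63 [x1,x2,x3=111]: 00001111  (ones: 4)
Satisfying assignments = 0+0+4+4+0+0+4+4 = 16

16


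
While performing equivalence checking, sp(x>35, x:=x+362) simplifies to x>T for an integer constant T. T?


Formula: sp(P, x:=E) = exists old_x. (x = E[old_x/x]) AND P[old_x/x] (old_x is the value of x before the assignment; eliminate old_x by solving x = E[old_x/x] for old_x)
Step 1: Precondition P: x>35, i.e. old_x > 35
Step 2: Assignment gives x = old_x + 362, so old_x = x - 362
Step 3: Substitute into P: x - 362 > 35
Step 4: Simplify: x > 35+362 = 397

397


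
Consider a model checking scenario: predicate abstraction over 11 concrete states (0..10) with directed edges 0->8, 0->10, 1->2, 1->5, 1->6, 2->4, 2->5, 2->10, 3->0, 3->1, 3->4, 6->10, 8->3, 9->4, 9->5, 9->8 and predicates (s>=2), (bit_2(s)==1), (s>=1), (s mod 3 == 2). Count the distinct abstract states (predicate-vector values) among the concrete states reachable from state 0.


BFS from 0:
Concrete reachable: {0, 1, 2, 3, 4, 5, 6, 8, 10}
Abstract via predicates (s>=2), (bit_2(s)==1), (s>=1), (s mod 3 == 2):
  (0,0,0,0) <- {0}
  (0,0,1,0) <- {1}
  (1,0,1,0) <- {3, 10}
  (1,0,1,1) <- {2, 8}
  (1,1,1,0) <- {4, 6}
  (1,1,1,1) <- {5}
Distinct abstract states = 6

6


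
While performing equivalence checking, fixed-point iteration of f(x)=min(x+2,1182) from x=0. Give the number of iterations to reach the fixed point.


Step 1: x=0, cap=1182, increment=2
Step 2: x grows by 2 each step until capped at 1182; fixed point is x=1182
Step 3: iterations = ceil(1182/2) = 591

591


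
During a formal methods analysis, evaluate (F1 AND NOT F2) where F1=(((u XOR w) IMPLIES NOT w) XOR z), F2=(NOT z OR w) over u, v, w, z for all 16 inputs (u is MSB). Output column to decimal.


F1 = (((u XOR w) IMPLIES NOT w) XOR z)
F2 = (NOT z OR w)
Counterexample to F1=>F2 is where F1=1 and F2=0.
Evaluate each row (bits = u,v,w,z, MSB first):
  row 0 [0000]: F1=1 F2=1 -> F1&~F2 -> 0
  row 1 [0001]: F1=0 F2=0 -> F1&~F2 -> 0
  row 2 [0010]: F1=0 F2=1 -> F1&~F2 -> 0
  row 3 [0011]: F1=1 F2=1 -> F1&~F2 -> 0
  row 4 [0100]: F1=1 F2=1 -> F1&~F2 -> 0
  row 5 [0101]: F1=0 F2=0 -> F1&~F2 -> 0
  row 6 [0110]: F1=0 F2=1 -> F1&~F2 -> 0
  row 7 [0111]: F1=1 F2=1 -> F1&~F2 -> 0
  row 8 [1000]: F1=1 F2=1 -> F1&~F2 -> 0
  row 9 [1001]: F1=0 F2=0 -> F1&~F2 -> 0
  row 10 [1010]: F1=1 F2=1 -> F1&~F2 -> 0
  row 11 [1011]: F1=0 F2=1 -> F1&~F2 -> 0
  row 12 [1100]: F1=1 F2=1 -> F1&~F2 -> 0
  row 13 [1101]: F1=0 F2=0 -> F1&~F2 -> 0
  row 14 [1110]: F1=1 F2=1 -> F1&~F2 -> 0
  row 15 [1111]: F1=0 F2=1 -> F1&~F2 -> 0
Full result column, 4 rows per line (u,v fixed per line; w,z runs 00..11 left to right):
  rows 0-3 [u,v=00]: 0000  = hex 0
  rows 4-7 [u,v=01]: 0000  = hex 0
  rows 8-11 [u,v=10]: 0000  = hex 0
  rows 12-15 [u,v=11]: 0000  = hex 0
Counterexample vector (row 0 .. row 15) = 0000000000000000
Output column grouped in 4s = 0000 0000 0000 0000 = 0x0000
Convert to decimal digit by digit (value = value*16 + digit):
  0 -> 0
  0*16 + 0 = 0
  0*16 + 0 = 0
  0*16 + 0 = 0
Decimal = 0

0


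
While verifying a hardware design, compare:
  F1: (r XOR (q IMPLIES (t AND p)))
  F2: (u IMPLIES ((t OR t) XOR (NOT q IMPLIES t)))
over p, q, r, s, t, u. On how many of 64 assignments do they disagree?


F1 = (r XOR (q IMPLIES (t AND p)))
F2 = (u IMPLIES ((t OR t) XOR (NOT q IMPLIES t)))
Evaluate both on each of 64 rows (bits = p,q,r,s,t,u):
  row 0 [000000]: F1=1 F2=1 -> 0
  row 1 [000001]: F1=1 F2=0 (differ) -> 1
  row 2 [000010]: F1=1 F2=1 -> 0
  row 3 [000011]: F1=1 F2=0 (differ) -> 1
  row 4 [000100]: F1=1 F2=1 -> 0
  (every remaining row is evaluated the same way; all 64 results are listed next)
Full result column, 8 rows per line (p,q,r fixed per line; s,t,u runs 000..111 left to right):
  rows 0-7 [p,q,r=000]: 01010101  (ones: 4)
  rows 8-15 [p,q,r=001]: 10101010  (ones: 4)
  rows 16-23 [p,q,r=010]: 11101110  (ones: 6)
  rows 24-31 [p,q,r=011]: 00010001  (ones: 2)
  rows 32-39 [p,q,r=100]: 01010101  (ones: 4)
  rows 40-47 [p,q,r=101]: 10101010  (ones: 4)
  rows 48-55 [p,q,r=110]: 11011101  (ones: 6)
  rows 56-63 [p,q,r=111]: 00100010  (ones: 2)
Disagreements = 4+4+6+2+4+4+6+2 = 32

32


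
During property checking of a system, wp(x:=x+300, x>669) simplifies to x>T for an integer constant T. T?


Formula: wp(x:=E, P) = P[E/x] (substitute E for x in postcondition)
Step 1: Postcondition: x>669
Step 2: Substitute x+300 for x: x+300>669
Step 3: Solve for x: x > 669-300 = 369

369


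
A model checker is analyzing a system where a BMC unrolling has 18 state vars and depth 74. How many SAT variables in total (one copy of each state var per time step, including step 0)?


BMC unrolls to depth k, creating one copy of each state var for steps 0..k.
Step count = 74 + 1 = 75 (steps 0 through 74)
Vars per step = 18
Total = 18 * 75 = 1350

1350


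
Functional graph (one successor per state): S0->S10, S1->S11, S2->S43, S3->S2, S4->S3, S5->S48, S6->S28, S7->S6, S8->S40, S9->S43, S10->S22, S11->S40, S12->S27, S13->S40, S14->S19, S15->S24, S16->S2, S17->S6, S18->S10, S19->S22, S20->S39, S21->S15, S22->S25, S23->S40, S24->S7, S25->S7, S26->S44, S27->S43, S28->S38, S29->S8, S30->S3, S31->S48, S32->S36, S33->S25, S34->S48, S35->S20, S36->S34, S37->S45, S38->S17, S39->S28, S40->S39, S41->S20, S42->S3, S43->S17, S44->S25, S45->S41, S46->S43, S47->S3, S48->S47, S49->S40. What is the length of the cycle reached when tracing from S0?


Trace from S0 until a state repeats:
  S0 -> S10 -> S22 -> S25 -> S7 -> S6 -> S28 -> S38 -> S17 -> S6
S6 first seen at step 5, revisited at step 9.
Cycle length = 9 - 5 = 4

4


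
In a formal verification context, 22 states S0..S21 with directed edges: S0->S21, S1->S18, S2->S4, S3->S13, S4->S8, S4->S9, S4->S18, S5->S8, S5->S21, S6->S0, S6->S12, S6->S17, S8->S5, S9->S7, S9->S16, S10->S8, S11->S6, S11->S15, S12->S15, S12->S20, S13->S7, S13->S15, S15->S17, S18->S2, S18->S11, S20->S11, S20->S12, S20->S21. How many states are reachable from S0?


BFS from S0:
  layer 0: {S0}
  layer 1: {S21}
Reachable set: {S0, S21}
Count = 2

2


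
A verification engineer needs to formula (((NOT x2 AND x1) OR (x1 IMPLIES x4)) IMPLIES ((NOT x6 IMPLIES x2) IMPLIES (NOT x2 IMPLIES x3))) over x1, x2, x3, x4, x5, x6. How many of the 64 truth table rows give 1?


Formula: (((NOT x2 AND x1) OR (x1 IMPLIES x4)) IMPLIES ((NOT x6 IMPLIES x2) IMPLIES (NOT x2 IMPLIES x3))) over 6 vars (64 rows)
Evaluate each row (x1, x2, x3, x4, x5, x6 as bits, MSB first):
  row 0 [000000]: (((NOT 0 AND 0) OR (0 IMPLIES 0)) IMPLIES ((NOT 0 IMPLIES 0) IMPLIES (NOT 0 IMPLIES 0))) -> 1
  row 1 [000001]: (((NOT 0 AND 0) OR (0 IMPLIES 0)) IMPLIES ((NOT 1 IMPLIES 0) IMPLIES (NOT 0 IMPLIES 0))) -> 0
  row 2 [000010]: (((NOT 0 AND 0) OR (0 IMPLIES 0)) IMPLIES ((NOT 0 IMPLIES 0) IMPLIES (NOT 0 IMPLIES 0))) -> 1
  row 3 [000011]: (((NOT 0 AND 0) OR (0 IMPLIES 0)) IMPLIES ((NOT 1 IMPLIES 0) IMPLIES (NOT 0 IMPLIES 0))) -> 0
  row 4 [000100]: (((NOT 0 AND 0) OR (0 IMPLIES 1)) IMPLIES ((NOT 0 IMPLIES 0) IMPLIES (NOT 0 IMPLIES 0))) -> 1
  (every remaining row is evaluated the same way; all 64 results are listed next)
Full result column, 8 rows per line (x1,x2,x3 fixed per line; x4,x5,x6 runs 000..111 left to right):
  rows 0-7 [x1,x2,x3=000]: 10101010  (ones: 4)
  rows 8-15 [x1,x2,x3=001]: 11111111  (ones: 8)
  rows 16-23 [x1,x2,x3=010]: 11111111  (ones: 8)
  rows 24-31 [x1,x2,x3=011]: 11111111  (ones: 8)
  rows 32-39 [x1,x2,x3=100]: 10101010  (ones: 4)
  rows 40-47 [x1,x2,x3=101]: 11111111  (ones: 8)
  rows 48-55 [x1,x2,x3=110]: 11111111  (ones: 8)
  rows 56-63 [x1,x2,x3=111]: 11111111  (ones: 8)
Count of 1-rows = 4+8+8+8+4+8+8+8 = 56

56


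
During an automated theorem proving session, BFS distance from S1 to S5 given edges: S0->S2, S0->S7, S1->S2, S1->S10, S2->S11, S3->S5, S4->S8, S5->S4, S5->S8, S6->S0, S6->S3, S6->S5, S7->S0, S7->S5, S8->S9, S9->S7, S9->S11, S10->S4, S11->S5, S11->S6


BFS layer-by-layer from S1:
  dist 0: {S1}
  dist 1: {S2, S10}
  dist 2: {S4, S11}
  dist 3: {S5, S6, S8}
  -> S5 reached at distance 3
Shortest path length = 3

3


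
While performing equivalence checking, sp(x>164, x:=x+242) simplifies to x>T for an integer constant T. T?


Formula: sp(P, x:=E) = exists old_x. (x = E[old_x/x]) AND P[old_x/x] (old_x is the value of x before the assignment; eliminate old_x by solving x = E[old_x/x] for old_x)
Step 1: Precondition P: x>164, i.e. old_x > 164
Step 2: Assignment gives x = old_x + 242, so old_x = x - 242
Step 3: Substitute into P: x - 242 > 164
Step 4: Simplify: x > 164+242 = 406

406


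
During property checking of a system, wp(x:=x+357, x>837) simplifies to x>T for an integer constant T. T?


Formula: wp(x:=E, P) = P[E/x] (substitute E for x in postcondition)
Step 1: Postcondition: x>837
Step 2: Substitute x+357 for x: x+357>837
Step 3: Solve for x: x > 837-357 = 480

480


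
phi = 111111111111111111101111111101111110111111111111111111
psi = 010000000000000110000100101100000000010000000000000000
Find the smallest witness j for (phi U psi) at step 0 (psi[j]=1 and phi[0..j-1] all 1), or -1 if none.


(phi U psi) at 0: need smallest j with psi[j]=1 and phi[i]=1 for all i in [0,j).
Scan from step 0:
  step 0: phi=1, psi=0 -> continue
  step 1: psi=1 and phi held for [0,1) -> witness found
Witness step = 1

1


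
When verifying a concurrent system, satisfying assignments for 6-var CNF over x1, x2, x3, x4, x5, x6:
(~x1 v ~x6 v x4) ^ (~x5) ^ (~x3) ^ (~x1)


CNF with 4 clauses over 6 vars (64 assignments).
An assignment satisfies CNF iff every clause has >=1 true literal.
Check each row (bits = x1,x2,x3,x4,x5,x6; clause T/F shown):
  row 0 [000000]: clauses=TTTT -> 1
  row 1 [000001]: clauses=TTTT -> 1
  row 2 [000010]: clauses=TFTT -> 0
  row 3 [000011]: clauses=TFTT -> 0
  row 4 [000100]: clauses=TTTT -> 1
  (every remaining row is evaluated the same way; all 64 results are listed next)
Full result column, 8 rows per line (x1,x2,x3 fixed per line; x4,x5,x6 runs 000..111 left to right):
  rows 0-7 [x1,x2,x3=000]: 11001100  (ones: 4)
  rows 8-15 [x1,x2,x3=001]: 00000000  (ones: 0)
  rows 16-23 [x1,x2,x3=010]: 11001100  (ones: 4)
  rows 24-31 [x1,x2,x3=011]: 00000000  (ones: 0)
  rows 32-39 [x1,x2,x3=100]: 00000000  (ones: 0)
  rows 40-47 [x1,x2,x3=101]: 00000000  (ones: 0)
  rows 48-55 [x1,x2,x3=110]: 00000000  (ones: 0)
  rows 56-63 [x1,x2,x3=111]: 00000000  (ones: 0)
Satisfying assignments = 4+0+4+0+0+0+0+0 = 8

8


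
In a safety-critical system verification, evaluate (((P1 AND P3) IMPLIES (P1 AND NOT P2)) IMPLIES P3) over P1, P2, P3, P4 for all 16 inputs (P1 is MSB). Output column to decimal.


Formula: (((P1 AND P3) IMPLIES (P1 AND NOT P2)) IMPLIES P3) over P1, P2, P3, P4 (16 rows)
Evaluate each row (bits = P1,P2,P3,P4, MSB first):
  row 0 [0000]: (((0 AND 0) IMPLIES (0 AND NOT 0)) IMPLIES 0) -> 0
  row 1 [0001]: (((0 AND 0) IMPLIES (0 AND NOT 0)) IMPLIES 0) -> 0
  row 2 [0010]: (((0 AND 1) IMPLIES (0 AND NOT 0)) IMPLIES 1) -> 1
  row 3 [0011]: (((0 AND 1) IMPLIES (0 AND NOT 0)) IMPLIES 1) -> 1
  row 4 [0100]: (((0 AND 0) IMPLIES (0 AND NOT 1)) IMPLIES 0) -> 0
  row 5 [0101]: (((0 AND 0) IMPLIES (0 AND NOT 1)) IMPLIES 0) -> 0
  row 6 [0110]: (((0 AND 1) IMPLIES (0 AND NOT 1)) IMPLIES 1) -> 1
  row 7 [0111]: (((0 AND 1) IMPLIES (0 AND NOT 1)) IMPLIES 1) -> 1
  row 8 [1000]: (((1 AND 0) IMPLIES (1 AND NOT 0)) IMPLIES 0) -> 0
  row 9 [1001]: (((1 AND 0) IMPLIES (1 AND NOT 0)) IMPLIES 0) -> 0
  row 10 [1010]: (((1 AND 1) IMPLIES (1 AND NOT 0)) IMPLIES 1) -> 1
  row 11 [1011]: (((1 AND 1) IMPLIES (1 AND NOT 0)) IMPLIES 1) -> 1
  row 12 [1100]: (((1 AND 0) IMPLIES (1 AND NOT 1)) IMPLIES 0) -> 0
  row 13 [1101]: (((1 AND 0) IMPLIES (1 AND NOT 1)) IMPLIES 0) -> 0
  row 14 [1110]: (((1 AND 1) IMPLIES (1 AND NOT 1)) IMPLIES 1) -> 1
  row 15 [1111]: (((1 AND 1) IMPLIES (1 AND NOT 1)) IMPLIES 1) -> 1
Full result column, 4 rows per line (P1,P2 fixed per line; P3,P4 runs 00..11 left to right):
  rows 0-3 [P1,P2=00]: 0011  = hex 3
  rows 4-7 [P1,P2=01]: 0011  = hex 3
  rows 8-11 [P1,P2=10]: 0011  = hex 3
  rows 12-15 [P1,P2=11]: 0011  = hex 3
Output column (row 0 .. row 15) = 0011001100110011
Output column grouped in 4s = 0011 0011 0011 0011 = 0x3333
Convert to decimal digit by digit (value = value*16 + digit):
  3 -> 3
  3*16 + 3 = 51
  51*16 + 3 = 819
  819*16 + 3 = 13107
Decimal = 13107

13107


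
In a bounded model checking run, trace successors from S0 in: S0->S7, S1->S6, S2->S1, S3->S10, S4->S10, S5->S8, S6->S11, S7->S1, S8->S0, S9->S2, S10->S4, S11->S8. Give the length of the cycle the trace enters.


Trace from S0 until a state repeats:
  S0 -> S7 -> S1 -> S6 -> S11 -> S8 -> S0
S0 first seen at step 0, revisited at step 6.
Cycle length = 6 - 0 = 6

6


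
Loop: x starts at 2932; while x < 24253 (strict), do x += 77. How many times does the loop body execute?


Step 1: x goes from 2932 toward 24253 by 77; the body runs while x<24253, so iterations = ceil((bound-start)/step)
Step 2: Distance=21321
Step 3: ceil(21321/77)=277

277


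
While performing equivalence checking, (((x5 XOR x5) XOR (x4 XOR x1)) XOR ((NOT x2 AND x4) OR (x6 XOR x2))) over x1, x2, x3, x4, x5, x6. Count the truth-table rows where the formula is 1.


Formula: (((x5 XOR x5) XOR (x4 XOR x1)) XOR ((NOT x2 AND x4) OR (x6 XOR x2))) over 6 vars (64 rows)
Evaluate each row (x1, x2, x3, x4, x5, x6 as bits, MSB first):
  row 0 [000000]: (((0 XOR 0) XOR (0 XOR 0)) XOR ((NOT 0 AND 0) OR (0 XOR 0))) -> 0
  row 1 [000001]: (((0 XOR 0) XOR (0 XOR 0)) XOR ((NOT 0 AND 0) OR (1 XOR 0))) -> 1
  row 2 [000010]: (((1 XOR 1) XOR (0 XOR 0)) XOR ((NOT 0 AND 0) OR (0 XOR 0))) -> 0
  row 3 [000011]: (((1 XOR 1) XOR (0 XOR 0)) XOR ((NOT 0 AND 0) OR (1 XOR 0))) -> 1
  row 4 [000100]: (((0 XOR 0) XOR (1 XOR 0)) XOR ((NOT 0 AND 1) OR (0 XOR 0))) -> 0
  (every remaining row is evaluated the same way; all 64 results are listed next)
Full result column, 8 rows per line (x1,x2,x3 fixed per line; x4,x5,x6 runs 000..111 left to right):
  rows 0-7 [x1,x2,x3=000]: 01010000  (ones: 2)
  rows 8-15 [x1,x2,x3=001]: 01010000  (ones: 2)
  rows 16-23 [x1,x2,x3=010]: 10100101  (ones: 4)
  rows 24-31 [x1,x2,x3=011]: 10100101  (ones: 4)
  rows 32-39 [x1,x2,x3=100]: 10101111  (ones: 6)
  rows 40-47 [x1,x2,x3=101]: 10101111  (ones: 6)
  rows 48-55 [x1,x2,x3=110]: 01011010  (ones: 4)
  rows 56-63 [x1,x2,x3=111]: 01011010  (ones: 4)
Count of 1-rows = 2+2+4+4+6+6+4+4 = 32

32


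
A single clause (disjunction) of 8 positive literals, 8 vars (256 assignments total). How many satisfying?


Step 1: Total=2^8=256
Step 2: Unsat when all 8 false: 2^0=1
Step 3: Sat=256-1=255

255


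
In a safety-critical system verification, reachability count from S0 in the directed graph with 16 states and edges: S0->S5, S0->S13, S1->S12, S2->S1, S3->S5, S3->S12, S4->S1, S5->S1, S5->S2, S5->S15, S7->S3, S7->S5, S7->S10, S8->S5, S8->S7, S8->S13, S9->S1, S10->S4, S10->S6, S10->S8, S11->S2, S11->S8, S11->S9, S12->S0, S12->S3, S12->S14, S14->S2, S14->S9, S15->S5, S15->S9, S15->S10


BFS from S0:
  layer 0: {S0}
  layer 1: {S5, S13}
  layer 2: {S1, S2, S15}
  layer 3: {S9, S10, S12}
  layer 4: {S3, S4, S6, S8, S14}
  layer 5: {S7}
Reachable set: {S0, S1, S2, S3, S4, S5, S6, S7, S8, S9, S10, S12, S13, S14, S15}
Count = 15

15


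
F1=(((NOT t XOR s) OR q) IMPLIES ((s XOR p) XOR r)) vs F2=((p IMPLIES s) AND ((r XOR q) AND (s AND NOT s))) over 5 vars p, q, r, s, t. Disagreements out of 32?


F1 = (((NOT t XOR s) OR q) IMPLIES ((s XOR p) XOR r))
F2 = ((p IMPLIES s) AND ((r XOR q) AND (s AND NOT s)))
Evaluate both on each of 32 rows (bits = p,q,r,s,t):
  row 0 [00000]: F1=0 F2=0 -> 0
  row 1 [00001]: F1=1 F2=0 (differ) -> 1
  row 2 [00010]: F1=1 F2=0 (differ) -> 1
  row 3 [00011]: F1=1 F2=0 (differ) -> 1
  row 4 [00100]: F1=1 F2=0 (differ) -> 1
  row 5 [00101]: F1=1 F2=0 (differ) -> 1
  row 6 [00110]: F1=1 F2=0 (differ) -> 1
  row 7 [00111]: F1=0 F2=0 -> 0
  row 8 [01000]: F1=0 F2=0 -> 0
  row 9 [01001]: F1=0 F2=0 -> 0
  row 10 [01010]: F1=1 F2=0 (differ) -> 1
  row 11 [01011]: F1=1 F2=0 (differ) -> 1
  row 12 [01100]: F1=1 F2=0 (differ) -> 1
  row 13 [01101]: F1=1 F2=0 (differ) -> 1
  row 14 [01110]: F1=0 F2=0 -> 0
  row 15 [01111]: F1=0 F2=0 -> 0
  row 16 [10000]: F1=1 F2=0 (differ) -> 1
  row 17 [10001]: F1=1 F2=0 (differ) -> 1
  row 18 [10010]: F1=1 F2=0 (differ) -> 1
  row 19 [10011]: F1=0 F2=0 -> 0
  row 20 [10100]: F1=0 F2=0 -> 0
  row 21 [10101]: F1=1 F2=0 (differ) -> 1
  row 22 [10110]: F1=1 F2=0 (differ) -> 1
  row 23 [10111]: F1=1 F2=0 (differ) -> 1
  row 24 [11000]: F1=1 F2=0 (differ) -> 1
  row 25 [11001]: F1=1 F2=0 (differ) -> 1
  row 26 [11010]: F1=0 F2=0 -> 0
  row 27 [11011]: F1=0 F2=0 -> 0
  row 28 [11100]: F1=0 F2=0 -> 0
  row 29 [11101]: F1=0 F2=0 -> 0
  row 30 [11110]: F1=1 F2=0 (differ) -> 1
  row 31 [11111]: F1=1 F2=0 (differ) -> 1
Full result column, 8 rows per line (p,q fixed per line; r,s,t runs 000..111 left to right):
  rows 0-7 [p,q=00]: 01111110  (ones: 6)
  rows 8-15 [p,q=01]: 00111100  (ones: 4)
  rows 16-23 [p,q=10]: 11100111  (ones: 6)
  rows 24-31 [p,q=11]: 11000011  (ones: 4)
Disagreements = 6+4+6+4 = 20

20


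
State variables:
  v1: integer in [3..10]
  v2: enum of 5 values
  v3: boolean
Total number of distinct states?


State space = product of domain sizes of all variables.
Domain sizes:
  v1 (integer in [3..10]): 8
  v2 (enum of 5 values): 5
  v3 (boolean): 2
Product = 8 * 5 * 2 = 80

80


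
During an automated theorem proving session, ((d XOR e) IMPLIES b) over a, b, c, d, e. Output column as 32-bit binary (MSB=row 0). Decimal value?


Formula: ((d XOR e) IMPLIES b) over a, b, c, d, e (32 rows)
Evaluate each row (bits = a,b,c,d,e, MSB first):
  row 0 [00000]: ((0 XOR 0) IMPLIES 0) -> 1
  row 1 [00001]: ((0 XOR 1) IMPLIES 0) -> 0
  row 2 [00010]: ((1 XOR 0) IMPLIES 0) -> 0
  row 3 [00011]: ((1 XOR 1) IMPLIES 0) -> 1
  row 4 [00100]: ((0 XOR 0) IMPLIES 0) -> 1
  row 5 [00101]: ((0 XOR 1) IMPLIES 0) -> 0
  row 6 [00110]: ((1 XOR 0) IMPLIES 0) -> 0
  row 7 [00111]: ((1 XOR 1) IMPLIES 0) -> 1
  row 8 [01000]: ((0 XOR 0) IMPLIES 1) -> 1
  row 9 [01001]: ((0 XOR 1) IMPLIES 1) -> 1
  row 10 [01010]: ((1 XOR 0) IMPLIES 1) -> 1
  row 11 [01011]: ((1 XOR 1) IMPLIES 1) -> 1
  row 12 [01100]: ((0 XOR 0) IMPLIES 1) -> 1
  row 13 [01101]: ((0 XOR 1) IMPLIES 1) -> 1
  row 14 [01110]: ((1 XOR 0) IMPLIES 1) -> 1
  row 15 [01111]: ((1 XOR 1) IMPLIES 1) -> 1
  row 16 [10000]: ((0 XOR 0) IMPLIES 0) -> 1
  row 17 [10001]: ((0 XOR 1) IMPLIES 0) -> 0
  row 18 [10010]: ((1 XOR 0) IMPLIES 0) -> 0
  row 19 [10011]: ((1 XOR 1) IMPLIES 0) -> 1
  row 20 [10100]: ((0 XOR 0) IMPLIES 0) -> 1
  row 21 [10101]: ((0 XOR 1) IMPLIES 0) -> 0
  row 22 [10110]: ((1 XOR 0) IMPLIES 0) -> 0
  row 23 [10111]: ((1 XOR 1) IMPLIES 0) -> 1
  row 24 [11000]: ((0 XOR 0) IMPLIES 1) -> 1
  row 25 [11001]: ((0 XOR 1) IMPLIES 1) -> 1
  row 26 [11010]: ((1 XOR 0) IMPLIES 1) -> 1
  row 27 [11011]: ((1 XOR 1) IMPLIES 1) -> 1
  row 28 [11100]: ((0 XOR 0) IMPLIES 1) -> 1
  row 29 [11101]: ((0 XOR 1) IMPLIES 1) -> 1
  row 30 [11110]: ((1 XOR 0) IMPLIES 1) -> 1
  row 31 [11111]: ((1 XOR 1) IMPLIES 1) -> 1
Full result column, 4 rows per line (a,b,c fixed per line; d,e runs 00..11 left to right):
  rows 0-3 [a,b,c=000]: 1001  = hex 9
  rows 4-7 [a,b,c=001]: 1001  = hex 9
  rows 8-11 [a,b,c=010]: 1111  = hex F
  rows 12-15 [a,b,c=011]: 1111  = hex F
  rows 16-19 [a,b,c=100]: 1001  = hex 9
  rows 20-23 [a,b,c=101]: 1001  = hex 9
  rows 24-27 [a,b,c=110]: 1111  = hex F
  rows 28-31 [a,b,c=111]: 1111  = hex F
Output column (row 0 .. row 31) = 10011001111111111001100111111111
Output column grouped in 4s = 1001 1001 1111 1111 1001 1001 1111 1111 = 0x99FF99FF
Convert to decimal digit by digit (value = value*16 + digit):
  9 -> 9
  9*16 + 9 = 153
  153*16 + 15 (F) = 2463
  2463*16 + 15 (F) = 39423
  39423*16 + 9 = 630777
  630777*16 + 9 = 10092441
  10092441*16 + 15 (F) = 161479071
  161479071*16 + 15 (F) = 2583665151
Decimal = 2583665151

2583665151


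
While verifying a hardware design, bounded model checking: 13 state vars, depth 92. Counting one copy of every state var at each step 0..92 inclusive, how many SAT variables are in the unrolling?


BMC unrolls to depth k, creating one copy of each state var for steps 0..k.
Step count = 92 + 1 = 93 (steps 0 through 92)
Vars per step = 13
Total = 13 * 93 = 1209

1209


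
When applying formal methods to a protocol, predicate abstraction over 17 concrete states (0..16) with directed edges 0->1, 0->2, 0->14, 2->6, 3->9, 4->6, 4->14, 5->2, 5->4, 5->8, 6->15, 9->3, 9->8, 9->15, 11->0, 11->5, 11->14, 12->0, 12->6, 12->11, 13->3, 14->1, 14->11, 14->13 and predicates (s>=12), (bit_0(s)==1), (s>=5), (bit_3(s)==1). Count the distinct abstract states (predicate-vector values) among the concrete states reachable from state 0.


BFS from 0:
Concrete reachable: {0, 1, 2, 3, 4, 5, 6, 8, 9, 11, 13, 14, 15}
Abstract via predicates (s>=12), (bit_0(s)==1), (s>=5), (bit_3(s)==1):
  (0,0,0,0) <- {0, 2, 4}
  (0,0,1,0) <- {6}
  (0,0,1,1) <- {8}
  (0,1,0,0) <- {1, 3}
  (0,1,1,0) <- {5}
  (0,1,1,1) <- {9, 11}
  (1,0,1,1) <- {14}
  (1,1,1,1) <- {13, 15}
Distinct abstract states = 8

8


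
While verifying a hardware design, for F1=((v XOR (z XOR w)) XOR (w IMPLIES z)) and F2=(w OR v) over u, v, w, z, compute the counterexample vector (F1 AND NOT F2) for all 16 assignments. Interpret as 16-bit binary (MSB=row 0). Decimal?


F1 = ((v XOR (z XOR w)) XOR (w IMPLIES z))
F2 = (w OR v)
Counterexample to F1=>F2 is where F1=1 and F2=0.
Evaluate each row (bits = u,v,w,z, MSB first):
  row 0 [0000]: F1=1 F2=0 -> F1&~F2 -> 1
  row 1 [0001]: F1=0 F2=0 -> F1&~F2 -> 0
  row 2 [0010]: F1=1 F2=1 -> F1&~F2 -> 0
  row 3 [0011]: F1=1 F2=1 -> F1&~F2 -> 0
  row 4 [0100]: F1=0 F2=1 -> F1&~F2 -> 0
  row 5 [0101]: F1=1 F2=1 -> F1&~F2 -> 0
  row 6 [0110]: F1=0 F2=1 -> F1&~F2 -> 0
  row 7 [0111]: F1=0 F2=1 -> F1&~F2 -> 0
  row 8 [1000]: F1=1 F2=0 -> F1&~F2 -> 1
  row 9 [1001]: F1=0 F2=0 -> F1&~F2 -> 0
  row 10 [1010]: F1=1 F2=1 -> F1&~F2 -> 0
  row 11 [1011]: F1=1 F2=1 -> F1&~F2 -> 0
  row 12 [1100]: F1=0 F2=1 -> F1&~F2 -> 0
  row 13 [1101]: F1=1 F2=1 -> F1&~F2 -> 0
  row 14 [1110]: F1=0 F2=1 -> F1&~F2 -> 0
  row 15 [1111]: F1=0 F2=1 -> F1&~F2 -> 0
Full result column, 4 rows per line (u,v fixed per line; w,z runs 00..11 left to right):
  rows 0-3 [u,v=00]: 1000  = hex 8
  rows 4-7 [u,v=01]: 0000  = hex 0
  rows 8-11 [u,v=10]: 1000  = hex 8
  rows 12-15 [u,v=11]: 0000  = hex 0
Counterexample vector (row 0 .. row 15) = 1000000010000000
Output column grouped in 4s = 1000 0000 1000 0000 = 0x8080
Convert to decimal digit by digit (value = value*16 + digit):
  8 -> 8
  8*16 + 0 = 128
  128*16 + 8 = 2056
  2056*16 + 0 = 32896
Decimal = 32896

32896


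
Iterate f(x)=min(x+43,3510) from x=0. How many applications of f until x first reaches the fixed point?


Step 1: x=0, cap=3510, increment=43
Step 2: x grows by 43 each step until capped at 3510; fixed point is x=3510
Step 3: iterations = ceil(3510/43) = 82

82


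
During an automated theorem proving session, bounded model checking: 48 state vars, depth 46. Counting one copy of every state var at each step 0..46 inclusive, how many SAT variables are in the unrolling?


BMC unrolls to depth k, creating one copy of each state var for steps 0..k.
Step count = 46 + 1 = 47 (steps 0 through 46)
Vars per step = 48
Total = 48 * 47 = 2256

2256


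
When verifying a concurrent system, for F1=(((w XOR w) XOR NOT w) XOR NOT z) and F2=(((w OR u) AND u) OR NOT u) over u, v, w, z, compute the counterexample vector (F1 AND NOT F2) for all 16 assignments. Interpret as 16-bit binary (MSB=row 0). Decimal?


F1 = (((w XOR w) XOR NOT w) XOR NOT z)
F2 = (((w OR u) AND u) OR NOT u)
Counterexample to F1=>F2 is where F1=1 and F2=0.
Evaluate each row (bits = u,v,w,z, MSB first):
  row 0 [0000]: F1=0 F2=1 -> F1&~F2 -> 0
  row 1 [0001]: F1=1 F2=1 -> F1&~F2 -> 0
  row 2 [0010]: F1=1 F2=1 -> F1&~F2 -> 0
  row 3 [0011]: F1=0 F2=1 -> F1&~F2 -> 0
  row 4 [0100]: F1=0 F2=1 -> F1&~F2 -> 0
  row 5 [0101]: F1=1 F2=1 -> F1&~F2 -> 0
  row 6 [0110]: F1=1 F2=1 -> F1&~F2 -> 0
  row 7 [0111]: F1=0 F2=1 -> F1&~F2 -> 0
  row 8 [1000]: F1=0 F2=1 -> F1&~F2 -> 0
  row 9 [1001]: F1=1 F2=1 -> F1&~F2 -> 0
  row 10 [1010]: F1=1 F2=1 -> F1&~F2 -> 0
  row 11 [1011]: F1=0 F2=1 -> F1&~F2 -> 0
  row 12 [1100]: F1=0 F2=1 -> F1&~F2 -> 0
  row 13 [1101]: F1=1 F2=1 -> F1&~F2 -> 0
  row 14 [1110]: F1=1 F2=1 -> F1&~F2 -> 0
  row 15 [1111]: F1=0 F2=1 -> F1&~F2 -> 0
Full result column, 4 rows per line (u,v fixed per line; w,z runs 00..11 left to right):
  rows 0-3 [u,v=00]: 0000  = hex 0
  rows 4-7 [u,v=01]: 0000  = hex 0
  rows 8-11 [u,v=10]: 0000  = hex 0
  rows 12-15 [u,v=11]: 0000  = hex 0
Counterexample vector (row 0 .. row 15) = 0000000000000000
Output column grouped in 4s = 0000 0000 0000 0000 = 0x0000
Convert to decimal digit by digit (value = value*16 + digit):
  0 -> 0
  0*16 + 0 = 0
  0*16 + 0 = 0
  0*16 + 0 = 0
Decimal = 0

0


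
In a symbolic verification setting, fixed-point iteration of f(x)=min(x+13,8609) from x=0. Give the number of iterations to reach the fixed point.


Step 1: x=0, cap=8609, increment=13
Step 2: x grows by 13 each step until capped at 8609; fixed point is x=8609
Step 3: iterations = ceil(8609/13) = 663

663


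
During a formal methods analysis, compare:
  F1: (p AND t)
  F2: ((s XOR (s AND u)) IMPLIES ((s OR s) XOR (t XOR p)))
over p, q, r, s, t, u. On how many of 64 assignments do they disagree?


F1 = (p AND t)
F2 = ((s XOR (s AND u)) IMPLIES ((s OR s) XOR (t XOR p)))
Evaluate both on each of 64 rows (bits = p,q,r,s,t,u):
  row 0 [000000]: F1=0 F2=1 (differ) -> 1
  row 1 [000001]: F1=0 F2=1 (differ) -> 1
  row 2 [000010]: F1=0 F2=1 (differ) -> 1
  row 3 [000011]: F1=0 F2=1 (differ) -> 1
  row 4 [000100]: F1=0 F2=1 (differ) -> 1
  (every remaining row is evaluated the same way; all 64 results are listed next)
Full result column, 8 rows per line (p,q,r fixed per line; s,t,u runs 000..111 left to right):
  rows 0-7 [p,q,r=000]: 11111101  (ones: 7)
  rows 8-15 [p,q,r=001]: 11111101  (ones: 7)
  rows 16-23 [p,q,r=010]: 11111101  (ones: 7)
  rows 24-31 [p,q,r=011]: 11111101  (ones: 7)
  rows 32-39 [p,q,r=100]: 11000100  (ones: 3)
  rows 40-47 [p,q,r=101]: 11000100  (ones: 3)
  rows 48-55 [p,q,r=110]: 11000100  (ones: 3)
  rows 56-63 [p,q,r=111]: 11000100  (ones: 3)
Disagreements = 7+7+7+7+3+3+3+3 = 40

40


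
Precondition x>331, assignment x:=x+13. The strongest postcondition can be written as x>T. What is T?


Formula: sp(P, x:=E) = exists old_x. (x = E[old_x/x]) AND P[old_x/x] (old_x is the value of x before the assignment; eliminate old_x by solving x = E[old_x/x] for old_x)
Step 1: Precondition P: x>331, i.e. old_x > 331
Step 2: Assignment gives x = old_x + 13, so old_x = x - 13
Step 3: Substitute into P: x - 13 > 331
Step 4: Simplify: x > 331+13 = 344

344


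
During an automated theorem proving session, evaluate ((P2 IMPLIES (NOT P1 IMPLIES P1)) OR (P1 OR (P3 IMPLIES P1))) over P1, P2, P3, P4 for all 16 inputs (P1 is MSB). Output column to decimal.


Formula: ((P2 IMPLIES (NOT P1 IMPLIES P1)) OR (P1 OR (P3 IMPLIES P1))) over P1, P2, P3, P4 (16 rows)
Evaluate each row (bits = P1,P2,P3,P4, MSB first):
  row 0 [0000]: ((0 IMPLIES (NOT 0 IMPLIES 0)) OR (0 OR (0 IMPLIES 0))) -> 1
  row 1 [0001]: ((0 IMPLIES (NOT 0 IMPLIES 0)) OR (0 OR (0 IMPLIES 0))) -> 1
  row 2 [0010]: ((0 IMPLIES (NOT 0 IMPLIES 0)) OR (0 OR (1 IMPLIES 0))) -> 1
  row 3 [0011]: ((0 IMPLIES (NOT 0 IMPLIES 0)) OR (0 OR (1 IMPLIES 0))) -> 1
  row 4 [0100]: ((1 IMPLIES (NOT 0 IMPLIES 0)) OR (0 OR (0 IMPLIES 0))) -> 1
  row 5 [0101]: ((1 IMPLIES (NOT 0 IMPLIES 0)) OR (0 OR (0 IMPLIES 0))) -> 1
  row 6 [0110]: ((1 IMPLIES (NOT 0 IMPLIES 0)) OR (0 OR (1 IMPLIES 0))) -> 0
  row 7 [0111]: ((1 IMPLIES (NOT 0 IMPLIES 0)) OR (0 OR (1 IMPLIES 0))) -> 0
  row 8 [1000]: ((0 IMPLIES (NOT 1 IMPLIES 1)) OR (1 OR (0 IMPLIES 1))) -> 1
  row 9 [1001]: ((0 IMPLIES (NOT 1 IMPLIES 1)) OR (1 OR (0 IMPLIES 1))) -> 1
  row 10 [1010]: ((0 IMPLIES (NOT 1 IMPLIES 1)) OR (1 OR (1 IMPLIES 1))) -> 1
  row 11 [1011]: ((0 IMPLIES (NOT 1 IMPLIES 1)) OR (1 OR (1 IMPLIES 1))) -> 1
  row 12 [1100]: ((1 IMPLIES (NOT 1 IMPLIES 1)) OR (1 OR (0 IMPLIES 1))) -> 1
  row 13 [1101]: ((1 IMPLIES (NOT 1 IMPLIES 1)) OR (1 OR (0 IMPLIES 1))) -> 1
  row 14 [1110]: ((1 IMPLIES (NOT 1 IMPLIES 1)) OR (1 OR (1 IMPLIES 1))) -> 1
  row 15 [1111]: ((1 IMPLIES (NOT 1 IMPLIES 1)) OR (1 OR (1 IMPLIES 1))) -> 1
Full result column, 4 rows per line (P1,P2 fixed per line; P3,P4 runs 00..11 left to right):
  rows 0-3 [P1,P2=00]: 1111  = hex F
  rows 4-7 [P1,P2=01]: 1100  = hex C
  rows 8-11 [P1,P2=10]: 1111  = hex F
  rows 12-15 [P1,P2=11]: 1111  = hex F
Output column (row 0 .. row 15) = 1111110011111111
Output column grouped in 4s = 1111 1100 1111 1111 = 0xFCFF
Convert to decimal digit by digit (value = value*16 + digit):
  F -> 15
  15*16 + 12 (C) = 252
  252*16 + 15 (F) = 4047
  4047*16 + 15 (F) = 64767
Decimal = 64767

64767


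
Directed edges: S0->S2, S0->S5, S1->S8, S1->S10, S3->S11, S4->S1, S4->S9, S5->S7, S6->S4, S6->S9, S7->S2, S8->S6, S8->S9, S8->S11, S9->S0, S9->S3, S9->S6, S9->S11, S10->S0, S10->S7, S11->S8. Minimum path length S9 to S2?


BFS layer-by-layer from S9:
  dist 0: {S9}
  dist 1: {S0, S3, S6, S11}
  dist 2: {S2, S4, S5, S8}
  -> S2 reached at distance 2
Shortest path length = 2

2


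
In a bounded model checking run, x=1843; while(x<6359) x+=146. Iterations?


Step 1: x goes from 1843 toward 6359 by 146; the body runs while x<6359, so iterations = ceil((bound-start)/step)
Step 2: Distance=4516
Step 3: ceil(4516/146)=31

31


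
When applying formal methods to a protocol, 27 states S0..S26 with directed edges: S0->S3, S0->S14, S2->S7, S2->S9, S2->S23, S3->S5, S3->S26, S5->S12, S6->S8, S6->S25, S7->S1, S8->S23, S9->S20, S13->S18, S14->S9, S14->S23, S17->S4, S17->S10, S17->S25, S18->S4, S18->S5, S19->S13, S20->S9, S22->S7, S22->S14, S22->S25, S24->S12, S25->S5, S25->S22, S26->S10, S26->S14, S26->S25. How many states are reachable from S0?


BFS from S0:
  layer 0: {S0}
  layer 1: {S3, S14}
  layer 2: {S5, S9, S23, S26}
  layer 3: {S10, S12, S20, S25}
  layer 4: {S22}
  layer 5: {S7}
  layer 6: {S1}
Reachable set: {S0, S1, S3, S5, S7, S9, S10, S12, S14, S20, S22, S23, S25, S26}
Count = 14

14


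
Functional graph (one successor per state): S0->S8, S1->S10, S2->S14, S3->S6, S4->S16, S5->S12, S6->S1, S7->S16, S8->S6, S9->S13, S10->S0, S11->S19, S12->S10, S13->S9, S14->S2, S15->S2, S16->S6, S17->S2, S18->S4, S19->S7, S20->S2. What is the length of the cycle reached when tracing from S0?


Trace from S0 until a state repeats:
  S0 -> S8 -> S6 -> S1 -> S10 -> S0
S0 first seen at step 0, revisited at step 5.
Cycle length = 5 - 0 = 5

5


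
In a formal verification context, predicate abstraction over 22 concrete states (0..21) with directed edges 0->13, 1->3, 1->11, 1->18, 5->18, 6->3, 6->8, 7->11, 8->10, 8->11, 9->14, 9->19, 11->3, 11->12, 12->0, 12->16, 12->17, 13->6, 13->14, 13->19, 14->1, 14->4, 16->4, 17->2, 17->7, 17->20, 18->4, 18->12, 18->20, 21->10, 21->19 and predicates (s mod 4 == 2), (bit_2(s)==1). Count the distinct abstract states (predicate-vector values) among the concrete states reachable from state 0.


BFS from 0:
Concrete reachable: {0, 1, 2, 3, 4, 6, 7, 8, 10, 11, 12, 13, 14, 16, 17, 18, 19, 20}
Abstract via predicates (s mod 4 == 2), (bit_2(s)==1):
  (0,0) <- {0, 1, 3, 8, 11, 16, 17, 19}
  (0,1) <- {4, 7, 12, 13, 20}
  (1,0) <- {2, 10, 18}
  (1,1) <- {6, 14}
Distinct abstract states = 4

4


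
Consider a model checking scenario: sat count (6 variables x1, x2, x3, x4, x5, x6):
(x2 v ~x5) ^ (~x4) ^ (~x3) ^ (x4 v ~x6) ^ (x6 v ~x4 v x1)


CNF with 5 clauses over 6 vars (64 assignments).
An assignment satisfies CNF iff every clause has >=1 true literal.
Check each row (bits = x1,x2,x3,x4,x5,x6; clause T/F shown):
  row 0 [000000]: clauses=TTTTT -> 1
  row 1 [000001]: clauses=TTTFT -> 0
  row 2 [000010]: clauses=FTTTT -> 0
  row 3 [000011]: clauses=FTTFT -> 0
  row 4 [000100]: clauses=TFTTF -> 0
  (every remaining row is evaluated the same way; all 64 results are listed next)
Full result column, 8 rows per line (x1,x2,x3 fixed per line; x4,x5,x6 runs 000..111 left to right):
  rows 0-7 [x1,x2,x3=000]: 10000000  (ones: 1)
  rows 8-15 [x1,x2,x3=001]: 00000000  (ones: 0)
  rows 16-23 [x1,x2,x3=010]: 10100000  (ones: 2)
  rows 24-31 [x1,x2,x3=011]: 00000000  (ones: 0)
  rows 32-39 [x1,x2,x3=100]: 10000000  (ones: 1)
  rows 40-47 [x1,x2,x3=101]: 00000000  (ones: 0)
  rows 48-55 [x1,x2,x3=110]: 10100000  (ones: 2)
  rows 56-63 [x1,x2,x3=111]: 00000000  (ones: 0)
Satisfying assignments = 1+0+2+0+1+0+2+0 = 6

6


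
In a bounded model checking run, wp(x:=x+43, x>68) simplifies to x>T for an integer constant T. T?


Formula: wp(x:=E, P) = P[E/x] (substitute E for x in postcondition)
Step 1: Postcondition: x>68
Step 2: Substitute x+43 for x: x+43>68
Step 3: Solve for x: x > 68-43 = 25

25
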